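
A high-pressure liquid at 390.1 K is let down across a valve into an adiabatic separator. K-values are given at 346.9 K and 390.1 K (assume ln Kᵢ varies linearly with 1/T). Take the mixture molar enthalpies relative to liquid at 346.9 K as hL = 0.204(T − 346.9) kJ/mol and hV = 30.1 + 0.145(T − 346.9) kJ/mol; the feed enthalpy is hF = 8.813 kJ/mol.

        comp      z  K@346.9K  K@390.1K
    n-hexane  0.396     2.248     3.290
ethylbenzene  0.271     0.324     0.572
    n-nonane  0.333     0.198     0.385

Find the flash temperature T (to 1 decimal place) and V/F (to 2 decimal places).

T = 361.6 K, V/F = 0.20

Adiabatic flash: solve Rachford–Rice at each trial T, then check hF = ψ·hV(T) + (1−ψ)·hL(T).
  T = 346.9 K: K = (2.248, 0.324, 0.198), RR gives ψ = 0.047, H_out = 1.418 kJ/mol
  T = 390.1 K: K = (3.290, 0.572, 0.385), RR gives ψ = 0.474, H_out = 21.881 kJ/mol
  T = 368.5 K: K = (2.750, 0.438, 0.282), RR gives ψ = 0.264, H_out = 12.011 kJ/mol
  T = 357.7 K: K = (2.494, 0.378, 0.237), RR gives ψ = 0.161, H_out = 6.952 kJ/mol
  T = 363.1 K: K = (2.621, 0.407, 0.259), RR gives ψ = 0.213, H_out = 9.520 kJ/mol
  T = 360.4 K: K = (2.557, 0.393, 0.248), RR gives ψ = 0.187, H_out = 8.248 kJ/mol
  T = 361.8 K: K = (2.590, 0.400, 0.254), RR gives ψ = 0.201, H_out = 8.910 kJ/mol
Linear interpolation between T = 360.4 (H_out = 8.248) and T = 361.8 (H_out = 8.910) on hF = 8.813 gives T ≈ 361.6 K, at which ψ = 0.20.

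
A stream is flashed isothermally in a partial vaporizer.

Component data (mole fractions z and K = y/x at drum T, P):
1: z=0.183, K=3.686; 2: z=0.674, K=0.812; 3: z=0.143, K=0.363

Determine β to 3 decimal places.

Rachford–Rice: g(β) = Σ zᵢ(Kᵢ−1)/(1+β(Kᵢ−1)) = 0.
Feasibility: ΣzᵢKᵢ = 1.274, Σzᵢ/Kᵢ = 1.274 — both > 1, two phases present.
Iterate (Newton) starting at β = 0.64:
  β = 0.640: g = -0.1171, g' = -0.375 → β = 0.328
  β = 0.328: g = 0.0113, g' = -0.493 → β = 0.351
Converged at β = 0.351.

β = 0.351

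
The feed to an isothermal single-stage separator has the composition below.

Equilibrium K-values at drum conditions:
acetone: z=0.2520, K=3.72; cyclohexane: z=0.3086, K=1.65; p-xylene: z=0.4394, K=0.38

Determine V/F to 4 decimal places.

Iterate (Newton) starting at V/F = 0.58:
  V/F = 0.5800: g = -0.01381, g' = -0.7612 → V/F = 0.5619
  V/F = 0.5619: g = -0.00002, g' = -0.7594 → V/F = 0.5618
Converged at V/F = 0.5618.

V/F = 0.5618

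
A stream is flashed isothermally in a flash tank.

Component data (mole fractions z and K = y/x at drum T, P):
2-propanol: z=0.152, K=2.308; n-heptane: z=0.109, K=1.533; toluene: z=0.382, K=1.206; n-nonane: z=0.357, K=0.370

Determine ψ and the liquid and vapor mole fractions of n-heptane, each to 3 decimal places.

Rachford–Rice: g(ψ) = Σ zᵢ(Kᵢ−1)/(1+ψ(Kᵢ−1)) = 0.
Feasibility: ΣzᵢKᵢ = 1.111, Σzᵢ/Kᵢ = 1.419 — both > 1, two phases present.
Newton–Raphson from ψ = 0.55:
  ψ = 0.550: g = -0.1129, g' = -0.451 → ψ = 0.300
  ψ = 0.300: g = -0.0103, g' = -0.387 → ψ = 0.273
Converged at ψ = 0.273.
Compositions from xᵢ = zᵢ/(1+ψ(Kᵢ−1)), yᵢ = Kᵢxᵢ:
  2-propanol: x = 0.112, y = 0.258
  n-heptane: x = 0.095, y = 0.146
  toluene: x = 0.362, y = 0.436
  n-nonane: x = 0.431, y = 0.160

ψ = 0.273, x_n-heptane = 0.095, y_n-heptane = 0.146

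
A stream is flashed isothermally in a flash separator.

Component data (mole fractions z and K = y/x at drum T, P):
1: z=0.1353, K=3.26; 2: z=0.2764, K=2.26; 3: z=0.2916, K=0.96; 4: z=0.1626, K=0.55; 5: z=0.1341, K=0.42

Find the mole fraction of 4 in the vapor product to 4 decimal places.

y_4 = 0.1422

Rachford–Rice: g(ψ) = Σ zᵢ(Kᵢ−1)/(1+ψ(Kᵢ−1)) = 0.
g(0) = ΣzᵢKᵢ − 1 = 0.4914 and g(1) = 1 − Σzᵢ/Kᵢ = -0.0825, so a root lies in (0, 1).
Newton iteration, ψ⁰ = 0.67:
  ψ = 0.6700: g = 0.06651, g' = -0.4270 → ψ = 0.8258
  ψ = 0.8258: g = -0.00041, g' = -0.4395 → ψ = 0.8248
Converged at ψ = 0.8248.
Compositions from xᵢ = zᵢ/(1+ψ(Kᵢ−1)), yᵢ = Kᵢxᵢ:
  1: x = 0.0472, y = 0.1540
  2: x = 0.1355, y = 0.3063
  3: x = 0.3015, y = 0.2895
  4: x = 0.2586, y = 0.1422
  5: x = 0.2571, y = 0.1080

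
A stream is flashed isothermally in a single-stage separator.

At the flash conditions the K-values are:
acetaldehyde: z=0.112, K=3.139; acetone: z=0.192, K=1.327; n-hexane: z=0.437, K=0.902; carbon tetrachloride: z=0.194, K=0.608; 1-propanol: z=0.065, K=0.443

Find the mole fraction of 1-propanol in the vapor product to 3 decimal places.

Rachford–Rice: g(ψ) = Σ zᵢ(Kᵢ−1)/(1+ψ(Kᵢ−1)) = 0.
g(0) = ΣzᵢKᵢ − 1 = 0.147 and g(1) = 1 − Σzᵢ/Kᵢ = -0.131, so a root lies in (0, 1).
Newton–Raphson from ψ = 0.5:
  ψ = 0.500: g = -0.0201, g' = -0.224 → ψ = 0.410
  ψ = 0.410: g = 0.0007, g' = -0.242 → ψ = 0.413
Converged at ψ = 0.413.
Compositions from xᵢ = zᵢ/(1+ψ(Kᵢ−1)), yᵢ = Kᵢxᵢ:
  acetaldehyde: x = 0.059, y = 0.187
  acetone: x = 0.169, y = 0.224
  n-hexane: x = 0.455, y = 0.411
  carbon tetrachloride: x = 0.232, y = 0.141
  1-propanol: x = 0.084, y = 0.037

y_1-propanol = 0.037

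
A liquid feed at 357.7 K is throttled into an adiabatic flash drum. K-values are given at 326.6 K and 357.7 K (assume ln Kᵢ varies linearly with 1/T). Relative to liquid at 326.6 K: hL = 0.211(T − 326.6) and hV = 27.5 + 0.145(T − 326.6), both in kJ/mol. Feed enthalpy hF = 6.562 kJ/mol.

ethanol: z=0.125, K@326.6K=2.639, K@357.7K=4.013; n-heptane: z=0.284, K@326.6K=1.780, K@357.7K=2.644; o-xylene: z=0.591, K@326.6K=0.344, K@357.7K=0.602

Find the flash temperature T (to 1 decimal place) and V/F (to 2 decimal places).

Adiabatic flash: solve Rachford–Rice at each trial T, then check hF = ψ·hV(T) + (1−ψ)·hL(T).
  T = 326.6 K: K = (2.639, 1.780, 0.344), RR gives ψ = 0.052, H_out = 1.441 kJ/mol
  T = 357.7 K: K = (4.013, 2.644, 0.602), RR gives ψ = 0.726, H_out = 25.048 kJ/mol
  T = 342.1 K: K = (3.283, 2.188, 0.460), RR gives ψ = 0.356, H_out = 12.690 kJ/mol
  T = 334.4 K: K = (2.953, 1.979, 0.400), RR gives ψ = 0.207, H_out = 7.232 kJ/mol
  T = 330.5 K: K = (2.793, 1.878, 0.371), RR gives ψ = 0.131, H_out = 4.399 kJ/mol
  T = 332.4 K: K = (2.871, 1.927, 0.385), RR gives ψ = 0.168, H_out = 5.791 kJ/mol
Linear interpolation between T = 332.4 (H_out = 5.791) and T = 334.4 (H_out = 7.232) on hF = 6.562 gives T ≈ 333.5 K, at which ψ = 0.19.

T = 333.5 K, V/F = 0.19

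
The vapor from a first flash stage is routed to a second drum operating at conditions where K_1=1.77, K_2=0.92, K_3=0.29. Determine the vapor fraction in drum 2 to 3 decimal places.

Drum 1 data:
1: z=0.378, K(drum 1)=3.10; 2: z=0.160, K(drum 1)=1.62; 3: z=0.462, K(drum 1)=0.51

V/F (drum 2) = 0.124

Drum 1:
Rachford–Rice: g(ψ₁) = Σ zᵢ(Kᵢ−1)/(1+ψ₁(Kᵢ−1)) = 0.
Check two-phase: ΣzᵢKᵢ = 1.667 > 1 and Σzᵢ/Kᵢ = 1.127 > 1, so g(0) = 0.667 > 0 and g(1) = -0.127 < 0.
Newton–Raphson from ψ₁ = 0.53:
  ψ₁ = 0.530: g = 0.1445, g' = -0.611 → ψ₁ = 0.767
  ψ₁ = 0.767: g = 0.0088, g' = -0.558 → ψ₁ = 0.782
Converged at ψ₁ = 0.782.
Drum-1 compositions:
  1: x = 0.143, y = 0.443
  2: x = 0.108, y = 0.175
  3: x = 0.749, y = 0.382
Drum-2 feed = drum-1 vapor: z₂ = (0.4433, 0.1745, 0.3821).
Drum 2:
Let ψ₂ = V/F and solve Σ zᵢ(Kᵢ−1)/(1+ψ₂(Kᵢ−1)) = 0.
Feasibility: ΣzᵢKᵢ = 1.056, Σzᵢ/Kᵢ = 1.758 — both > 1, two phases present.
Newton–Raphson from ψ₂ = 0.36:
  ψ₂ = 0.360: g = -0.1115, g' = -0.510 → ψ₂ = 0.141
  ψ₂ = 0.141: g = -0.0078, g' = -0.453 → ψ₂ = 0.124
Converged at ψ₂ = 0.124.
  1: x = 0.405, y = 0.716
  2: x = 0.176, y = 0.162
  3: x = 0.419, y = 0.122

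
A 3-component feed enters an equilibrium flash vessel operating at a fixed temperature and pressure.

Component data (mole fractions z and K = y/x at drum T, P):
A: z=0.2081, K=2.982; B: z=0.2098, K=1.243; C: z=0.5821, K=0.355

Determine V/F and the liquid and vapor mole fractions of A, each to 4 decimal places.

Iterate (Newton) starting at V/F = 0.36:
  V/F = 0.3600: g = -0.20141, g' = -0.6997 → V/F = 0.0721
  V/F = 0.0721: g = 0.01719, g' = -0.9041 → V/F = 0.0911
  V/F = 0.0911: g = 0.00031, g' = -0.8717 → V/F = 0.0915
Converged at V/F = 0.0915.
Compositions from xᵢ = zᵢ/(1+V/F(Kᵢ−1)), yᵢ = Kᵢxᵢ:
  A: x = 0.1762, y = 0.5253
  B: x = 0.2052, y = 0.2551
  C: x = 0.6186, y = 0.2196

V/F = 0.0915, x_A = 0.1762, y_A = 0.5253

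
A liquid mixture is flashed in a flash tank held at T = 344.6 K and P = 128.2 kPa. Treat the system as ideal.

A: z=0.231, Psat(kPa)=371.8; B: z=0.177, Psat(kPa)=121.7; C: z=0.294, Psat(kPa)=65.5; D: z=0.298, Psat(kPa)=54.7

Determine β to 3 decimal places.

Raoult's law: Kᵢ = Pᵢˢᵃᵗ/P = Pᵢˢᵃᵗ/128.2.
  K_A = 371.8/128.2 = 2.90016, K_B = 121.7/128.2 = 0.94930, K_C = 65.5/128.2 = 0.51092, K_D = 54.7/128.2 = 0.42668
Rachford–Rice: g(β) = Σ zᵢ(Kᵢ−1)/(1+β(Kᵢ−1)) = 0.
g(0) = ΣzᵢKᵢ − 1 = 0.115 and g(1) = 1 − Σzᵢ/Kᵢ = -0.540, so a root lies in (0, 1).
Iterate (Newton) starting at β = 0.37:
  β = 0.370: g = -0.1438, g' = -0.551 → β = 0.109
  β = 0.109: g = 0.0206, g' = -0.763 → β = 0.136
  β = 0.136: g = 0.0006, g' = -0.723 → β = 0.137
Converged at β = 0.137.

β = 0.137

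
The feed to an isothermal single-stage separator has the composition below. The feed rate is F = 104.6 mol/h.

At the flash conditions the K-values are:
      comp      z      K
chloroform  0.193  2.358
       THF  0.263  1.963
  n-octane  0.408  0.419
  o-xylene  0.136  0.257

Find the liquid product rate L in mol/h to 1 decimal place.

Let ψ = V/F and solve Σ zᵢ(Kᵢ−1)/(1+ψ(Kᵢ−1)) = 0.
g(0) = ΣzᵢKᵢ − 1 = 0.177 and g(1) = 1 − Σzᵢ/Kᵢ = -0.719, so a root lies in (0, 1).
Newton–Raphson from ψ = 0.5:
  ψ = 0.500: g = -0.1678, g' = -0.701 → ψ = 0.261
  ψ = 0.261: g = -0.0086, g' = -0.657 → ψ = 0.247
  ψ = 0.247: g = 0.0000, g' = -0.659 → ψ = 0.248
Converged at ψ = 0.248.
Then V = ψ·F = 0.2475·104.6 = 25.9 mol/h and L = F − V = 78.7 mol/h.

L = 78.7 mol/h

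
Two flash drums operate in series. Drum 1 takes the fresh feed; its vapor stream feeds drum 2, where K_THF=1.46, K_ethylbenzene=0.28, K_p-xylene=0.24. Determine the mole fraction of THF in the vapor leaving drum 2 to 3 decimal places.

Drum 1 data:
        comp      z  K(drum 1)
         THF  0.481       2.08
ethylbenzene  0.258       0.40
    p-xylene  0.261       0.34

Drum 1:
Rachford–Rice: g(ψ₁) = Σ zᵢ(Kᵢ−1)/(1+ψ₁(Kᵢ−1)) = 0.
Feasibility: ΣzᵢKᵢ = 1.192, Σzᵢ/Kᵢ = 1.644 — both > 1, two phases present.
Newton–Raphson from ψ₁ = 0.39:
  ψ₁ = 0.390: g = -0.0685, g' = -0.642 → ψ₁ = 0.283
  ψ₁ = 0.283: g = -0.0006, g' = -0.636 → ψ₁ = 0.282
Converged at ψ₁ = 0.282.
Drum-1 compositions:
  THF: x = 0.369, y = 0.767
  ethylbenzene: x = 0.311, y = 0.124
  p-xylene: x = 0.321, y = 0.109
Drum-2 feed = drum-1 vapor: z₂ = (0.7667, 0.1242, 0.1091).
Drum 2:
Let ψ₂ = V/F and solve Σ zᵢ(Kᵢ−1)/(1+ψ₂(Kᵢ−1)) = 0.
g(0) = ΣzᵢKᵢ − 1 = 0.180 and g(1) = 1 − Σzᵢ/Kᵢ = -0.423, so a root lies in (0, 1).
Newton–Raphson from ψ₂ = 0.5:
  ψ₂ = 0.500: g = 0.0133, g' = -0.428 → ψ₂ = 0.531
  ψ₂ = 0.531: g = -0.0003, g' = -0.451 → ψ₂ = 0.530
Converged at ψ₂ = 0.530.
  THF: x = 0.616, y = 0.900
  ethylbenzene: x = 0.201, y = 0.056
  p-xylene: x = 0.183, y = 0.044

y_THF (drum 2) = 0.900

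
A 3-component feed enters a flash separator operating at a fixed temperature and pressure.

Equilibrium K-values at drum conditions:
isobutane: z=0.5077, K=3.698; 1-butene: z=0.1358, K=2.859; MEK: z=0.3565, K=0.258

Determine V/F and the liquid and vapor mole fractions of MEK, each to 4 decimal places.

Material balance + equilibrium reduce to Σ zᵢ(Kᵢ−1)/(1+V/F(Kᵢ−1)) = 0.
g(0) = ΣzᵢKᵢ − 1 = 1.3577 and g(1) = 1 − Σzᵢ/Kᵢ = -0.5666, so a root lies in (0, 1).
Iterate (Newton) starting at V/F = 0.5:
  V/F = 0.5000: g = 0.29342, g' = -1.2919 → V/F = 0.7271
  V/F = 0.7271: g = -0.00462, g' = -1.4318 → V/F = 0.7239
Converged at V/F = 0.7239.
Compositions from xᵢ = zᵢ/(1+V/F(Kᵢ−1)), yᵢ = Kᵢxᵢ:
  isobutane: x = 0.1719, y = 0.6358
  1-butene: x = 0.0579, y = 0.1655
  MEK: x = 0.7702, y = 0.1987

V/F = 0.7239, x_MEK = 0.7702, y_MEK = 0.1987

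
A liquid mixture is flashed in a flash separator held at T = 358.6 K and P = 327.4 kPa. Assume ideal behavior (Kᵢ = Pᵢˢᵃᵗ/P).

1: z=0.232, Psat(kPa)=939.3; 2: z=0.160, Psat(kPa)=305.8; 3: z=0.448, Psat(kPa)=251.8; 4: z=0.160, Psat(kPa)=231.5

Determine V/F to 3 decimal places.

Raoult's law: Kᵢ = Pᵢˢᵃᵗ/P = Pᵢˢᵃᵗ/327.4.
  K_1 = 939.3/327.4 = 2.86897, K_2 = 305.8/327.4 = 0.93403, K_3 = 251.8/327.4 = 0.76909, K_4 = 231.5/327.4 = 0.70709
Material balance + equilibrium reduce to Σ zᵢ(Kᵢ−1)/(1+V/F(Kᵢ−1)) = 0.
Feasibility: ΣzᵢKᵢ = 1.273, Σzᵢ/Kᵢ = 1.061 — both > 1, two phases present.
Newton iteration, V/F⁰ = 0.34:
  V/F = 0.340: g = 0.0900, g' = -0.349 → V/F = 0.598
  V/F = 0.598: g = 0.0169, g' = -0.234 → V/F = 0.670
  V/F = 0.670: g = 0.0007, g' = -0.215 → V/F = 0.674
Converged at V/F = 0.674.

V/F = 0.674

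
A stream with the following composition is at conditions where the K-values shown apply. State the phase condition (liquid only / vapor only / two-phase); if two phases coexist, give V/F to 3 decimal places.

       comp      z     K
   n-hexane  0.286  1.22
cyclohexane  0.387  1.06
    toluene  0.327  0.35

liquid only

ΣzᵢKᵢ = 0.874; Σzᵢ/Kᵢ = 1.534.
Since ΣzᵢKᵢ < 1 the mixture is below its bubble point — single liquid phase.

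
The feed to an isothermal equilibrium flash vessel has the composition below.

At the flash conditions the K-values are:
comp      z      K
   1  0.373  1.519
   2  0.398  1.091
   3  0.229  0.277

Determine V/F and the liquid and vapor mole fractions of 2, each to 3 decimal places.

Material balance + equilibrium reduce to Σ zᵢ(Kᵢ−1)/(1+V/F(Kᵢ−1)) = 0.
Feasibility: ΣzᵢKᵢ = 1.064, Σzᵢ/Kᵢ = 1.437 — both > 1, two phases present.
Iterate (Newton) starting at V/F = 0.5:
  V/F = 0.500: g = -0.0710, g' = -0.360 → V/F = 0.303
  V/F = 0.303: g = -0.0094, g' = -0.274 → V/F = 0.268
Converged at V/F = 0.268.
Compositions from xᵢ = zᵢ/(1+V/F(Kᵢ−1)), yᵢ = Kᵢxᵢ:
  1: x = 0.327, y = 0.497
  2: x = 0.389, y = 0.424
  3: x = 0.284, y = 0.079

V/F = 0.268, x_2 = 0.389, y_2 = 0.424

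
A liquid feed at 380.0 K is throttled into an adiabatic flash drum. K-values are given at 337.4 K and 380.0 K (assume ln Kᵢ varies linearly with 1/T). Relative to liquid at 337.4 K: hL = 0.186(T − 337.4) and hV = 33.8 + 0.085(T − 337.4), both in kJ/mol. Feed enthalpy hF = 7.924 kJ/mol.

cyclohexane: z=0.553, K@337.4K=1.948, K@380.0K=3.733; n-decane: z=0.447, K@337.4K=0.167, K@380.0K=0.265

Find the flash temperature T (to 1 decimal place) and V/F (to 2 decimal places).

Adiabatic flash: solve Rachford–Rice at each trial T, then check hF = ψ·hV(T) + (1−ψ)·hL(T).
  T = 337.4 K: K = (1.948, 0.167), RR gives ψ = 0.192, H_out = 6.501 kJ/mol
  T = 380.0 K: K = (3.733, 0.265), RR gives ψ = 0.589, H_out = 25.292 kJ/mol
  T = 358.7 K: K = (2.749, 0.213), RR gives ψ = 0.447, H_out = 18.120 kJ/mol
  T = 348.0 K: K = (2.325, 0.189), RR gives ψ = 0.345, H_out = 13.252 kJ/mol
  T = 342.7 K: K = (2.131, 0.178), RR gives ψ = 0.277, H_out = 10.216 kJ/mol
  T = 340.0 K: K = (2.036, 0.172), RR gives ψ = 0.237, H_out = 8.427 kJ/mol
  T = 338.7 K: K = (1.992, 0.170), RR gives ψ = 0.215, H_out = 7.492 kJ/mol
Linear interpolation between T = 338.7 (H_out = 7.492) and T = 340.0 (H_out = 8.427) on hF = 7.924 gives T ≈ 339.3 K, at which ψ = 0.23.

T = 339.3 K, V/F = 0.23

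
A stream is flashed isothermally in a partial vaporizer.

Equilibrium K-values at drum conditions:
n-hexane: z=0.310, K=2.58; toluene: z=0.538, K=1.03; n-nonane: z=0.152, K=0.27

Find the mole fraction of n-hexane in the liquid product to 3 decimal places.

Rachford–Rice: g(ψ) = Σ zᵢ(Kᵢ−1)/(1+ψ(Kᵢ−1)) = 0.
Feasibility: ΣzᵢKᵢ = 1.395, Σzᵢ/Kᵢ = 1.205 — both > 1, two phases present.
Newton–Raphson from ψ = 0.57:
  ψ = 0.570: g = 0.0835, g' = -0.452 → ψ = 0.755
  ψ = 0.755: g = -0.0079, g' = -0.563 → ψ = 0.741
  ψ = 0.741: g = -0.0001, g' = -0.549 → ψ = 0.740
Converged at ψ = 0.740.
Compositions from xᵢ = zᵢ/(1+ψ(Kᵢ−1)), yᵢ = Kᵢxᵢ:
  n-hexane: x = 0.143, y = 0.369
  toluene: x = 0.526, y = 0.542
  n-nonane: x = 0.331, y = 0.089

x_n-hexane = 0.143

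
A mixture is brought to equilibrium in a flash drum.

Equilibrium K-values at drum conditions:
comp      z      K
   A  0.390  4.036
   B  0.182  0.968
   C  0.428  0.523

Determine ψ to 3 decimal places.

ψ = 0.816

Let ψ = V/F and solve Σ zᵢ(Kᵢ−1)/(1+ψ(Kᵢ−1)) = 0.
g(0) = ΣzᵢKᵢ − 1 = 0.974 and g(1) = 1 − Σzᵢ/Kᵢ = -0.103, so a root lies in (0, 1).
Iterate (Newton) starting at ψ = 0.62:
  ψ = 0.620: g = 0.1150, g' = -0.629 → ψ = 0.803
  ψ = 0.803: g = 0.0077, g' = -0.560 → ψ = 0.816
Converged at ψ = 0.816.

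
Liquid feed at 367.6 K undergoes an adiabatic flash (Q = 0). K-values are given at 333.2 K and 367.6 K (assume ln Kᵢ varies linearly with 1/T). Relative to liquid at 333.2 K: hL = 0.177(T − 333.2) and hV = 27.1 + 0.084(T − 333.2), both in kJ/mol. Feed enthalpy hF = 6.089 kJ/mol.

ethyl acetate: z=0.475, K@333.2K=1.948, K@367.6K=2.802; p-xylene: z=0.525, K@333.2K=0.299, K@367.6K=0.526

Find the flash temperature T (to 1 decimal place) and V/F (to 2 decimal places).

Adiabatic flash: solve Rachford–Rice at each trial T, then check hF = ψ·hV(T) + (1−ψ)·hL(T).
  T = 333.2 K: K = (1.948, 0.299), RR gives ψ = 0.124, H_out = 3.355 kJ/mol
  T = 367.6 K: K = (2.802, 0.526), RR gives ψ = 0.711, H_out = 23.077 kJ/mol
  T = 350.4 K: K = (2.357, 0.402), RR gives ψ = 0.408, H_out = 13.440 kJ/mol
  T = 341.8 K: K = (2.148, 0.348), RR gives ψ = 0.271, H_out = 8.656 kJ/mol
  T = 337.5 K: K = (2.047, 0.323), RR gives ψ = 0.200, H_out = 6.101 kJ/mol
  T = 335.4 K: K = (1.998, 0.311), RR gives ψ = 0.164, H_out = 4.789 kJ/mol
Linear interpolation between T = 335.4 (H_out = 4.789) and T = 337.5 (H_out = 6.101) on hF = 6.089 gives T ≈ 337.5 K, at which ψ = 0.20.

T = 337.5 K, V/F = 0.20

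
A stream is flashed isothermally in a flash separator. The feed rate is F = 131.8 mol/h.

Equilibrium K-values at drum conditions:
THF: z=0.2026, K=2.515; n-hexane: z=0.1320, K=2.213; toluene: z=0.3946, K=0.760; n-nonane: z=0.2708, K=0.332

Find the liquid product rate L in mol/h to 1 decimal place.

L = 92.2 mol/h

Material balance + equilibrium reduce to Σ zᵢ(Kᵢ−1)/(1+β(Kᵢ−1)) = 0.
Feasibility: ΣzᵢKᵢ = 1.1915, Σzᵢ/Kᵢ = 1.4751 — both > 1, two phases present.
Iterate (Newton) starting at β = 0.69:
  β = 0.6900: g = -0.21183, g' = -0.6172 → β = 0.3468
  β = 0.3468: g = -0.02480, g' = -0.5278 → β = 0.2998
  β = 0.2998: g = 0.00026, g' = -0.5397 → β = 0.3003
Converged at β = 0.3003.
Then V = β·F = 0.3003·131.8 = 39.6 mol/h and L = F − V = 92.2 mol/h.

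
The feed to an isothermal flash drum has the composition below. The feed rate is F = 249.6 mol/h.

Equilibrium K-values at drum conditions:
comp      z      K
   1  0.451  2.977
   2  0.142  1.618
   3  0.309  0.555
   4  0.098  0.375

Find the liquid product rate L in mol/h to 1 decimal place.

L = 21.8 mol/h

Let ψ = V/F and solve Σ zᵢ(Kᵢ−1)/(1+ψ(Kᵢ−1)) = 0.
Check two-phase: ΣzᵢKᵢ = 1.781 > 1 and Σzᵢ/Kᵢ = 1.057 > 1, so g(0) = 0.781 > 0 and g(1) = -0.057 < 0.
Newton iteration, ψ⁰ = 0.67:
  ψ = 0.670: g = 0.1443, g' = -0.591 → ψ = 0.914
  ψ = 0.914: g = -0.0011, g' = -0.628 → ψ = 0.913
Converged at ψ = 0.913.
Then V = ψ·F = 0.9126·249.6 = 227.8 mol/h and L = F − V = 21.8 mol/h.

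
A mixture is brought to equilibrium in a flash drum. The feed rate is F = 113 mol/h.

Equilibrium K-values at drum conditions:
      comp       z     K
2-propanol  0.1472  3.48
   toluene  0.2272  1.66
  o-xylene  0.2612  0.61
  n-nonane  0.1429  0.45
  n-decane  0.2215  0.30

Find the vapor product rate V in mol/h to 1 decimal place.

V = 22.2 mol/h

Rachford–Rice: g(ψ) = Σ zᵢ(Kᵢ−1)/(1+ψ(Kᵢ−1)) = 0.
g(0) = ΣzᵢKᵢ − 1 = 0.1795 and g(1) = 1 − Σzᵢ/Kᵢ = -0.6633, so a root lies in (0, 1).
Iterate (Newton) starting at ψ = 0.46:
  ψ = 0.4600: g = -0.17249, g' = -0.6284 → ψ = 0.1855
  ψ = 0.1855: g = 0.00811, g' = -0.7464 → ψ = 0.1964
Converged at ψ = 0.1964.
Then V = ψ·F = 0.1964·113 = 22.2 mol/h and L = F − V = 90.8 mol/h.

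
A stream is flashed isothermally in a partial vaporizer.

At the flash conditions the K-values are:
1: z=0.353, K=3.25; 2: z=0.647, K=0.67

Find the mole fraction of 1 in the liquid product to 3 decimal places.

x_1 = 0.128

Material balance + equilibrium reduce to Σ zᵢ(Kᵢ−1)/(1+ψ(Kᵢ−1)) = 0.
Feasibility: ΣzᵢKᵢ = 1.581, Σzᵢ/Kᵢ = 1.074 — both > 1, two phases present.
Newton–Raphson from ψ = 0.39:
  ψ = 0.390: g = 0.1780, g' = -0.600 → ψ = 0.687
  ψ = 0.687: g = 0.0360, g' = -0.394 → ψ = 0.778
  ψ = 0.778: g = 0.0014, g' = -0.364 → ψ = 0.782
Converged at ψ = 0.782.
Compositions from xᵢ = zᵢ/(1+ψ(Kᵢ−1)), yᵢ = Kᵢxᵢ:
  1: x = 0.128, y = 0.416
  2: x = 0.872, y = 0.584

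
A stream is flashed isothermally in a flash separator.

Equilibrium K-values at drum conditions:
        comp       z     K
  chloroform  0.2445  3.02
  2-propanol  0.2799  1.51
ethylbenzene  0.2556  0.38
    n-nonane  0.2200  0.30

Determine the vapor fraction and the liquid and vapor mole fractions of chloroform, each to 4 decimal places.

ψ = 0.3555, x_chloroform = 0.1423, y_chloroform = 0.4298

Let ψ = V/F and solve Σ zᵢ(Kᵢ−1)/(1+ψ(Kᵢ−1)) = 0.
Check two-phase: ΣzᵢKᵢ = 1.3242 > 1 and Σzᵢ/Kᵢ = 1.6723 > 1, so g(0) = 0.3242 > 0 and g(1) = -0.6723 < 0.
Newton–Raphson from ψ = 0.5:
  ψ = 0.5000: g = -0.10713, g' = -0.7547 → ψ = 0.3580
  ψ = 0.3580: g = -0.00188, g' = -0.7423 → ψ = 0.3555
Converged at ψ = 0.3555.
Compositions from xᵢ = zᵢ/(1+ψ(Kᵢ−1)), yᵢ = Kᵢxᵢ:
  chloroform: x = 0.1423, y = 0.4298
  2-propanol: x = 0.2369, y = 0.3578
  ethylbenzene: x = 0.3279, y = 0.1246
  n-nonane: x = 0.2929, y = 0.0879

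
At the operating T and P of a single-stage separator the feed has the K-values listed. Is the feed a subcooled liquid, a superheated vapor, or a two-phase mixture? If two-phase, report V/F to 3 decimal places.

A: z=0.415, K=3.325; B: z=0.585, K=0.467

two-phase, V/F = 0.527

ΣzᵢKᵢ = 1.653; Σzᵢ/Kᵢ = 1.377.
Both exceed 1, so a two-phase solution exists.
Rachford–Rice: g(ψ) = Σ zᵢ(Kᵢ−1)/(1+ψ(Kᵢ−1)) = 0.
Iterate (Newton) starting at ψ = 0.63:
  ψ = 0.630: g = -0.0780, g' = -0.746 → ψ = 0.525
  ψ = 0.525: g = 0.0012, g' = -0.775 → ψ = 0.527
Converged at ψ = 0.527.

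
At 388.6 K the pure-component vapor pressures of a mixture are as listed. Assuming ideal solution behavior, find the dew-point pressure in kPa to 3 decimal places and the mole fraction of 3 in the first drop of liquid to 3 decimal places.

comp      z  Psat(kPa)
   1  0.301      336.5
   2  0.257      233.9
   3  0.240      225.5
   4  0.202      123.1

At the dew point ψ → 1, so Σzᵢ/Kᵢ = 1 with Kᵢ = Pᵢˢᵃᵗ/P ⇒ 1/P = Σzᵢ/Pᵢˢᵃᵗ.
1/P = 0.301/336.5 + 0.257/233.9 + 0.240/225.5 + 0.202/123.1 = 0.004699 ⇒ P = 212.834 kPa
xᵢ = zᵢP/Pᵢˢᵃᵗ ⇒ x_3 = 0.240·212.834/225.5 = 0.227

Pdew = 212.834 kPa, x_3 = 0.227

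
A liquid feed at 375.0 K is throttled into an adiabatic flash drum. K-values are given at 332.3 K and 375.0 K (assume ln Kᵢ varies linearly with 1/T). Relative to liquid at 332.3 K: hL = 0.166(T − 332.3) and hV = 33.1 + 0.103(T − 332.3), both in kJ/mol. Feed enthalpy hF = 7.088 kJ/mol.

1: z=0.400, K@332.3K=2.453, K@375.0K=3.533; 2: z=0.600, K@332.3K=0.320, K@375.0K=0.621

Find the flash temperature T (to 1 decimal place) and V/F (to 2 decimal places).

T = 334.7 K, V/F = 0.20

Adiabatic flash: solve Rachford–Rice at each trial T, then check hF = ψ·hV(T) + (1−ψ)·hL(T).
  T = 332.3 K: K = (2.453, 0.320), RR gives ψ = 0.175, H_out = 5.802 kJ/mol
  T = 375.0 K: K = (3.533, 0.621), RR gives ψ = 0.819, H_out = 31.980 kJ/mol
  T = 353.6 K: K = (2.975, 0.454), RR gives ψ = 0.429, H_out = 17.174 kJ/mol
  T = 343.0 K: K = (2.711, 0.384), RR gives ψ = 0.298, H_out = 11.451 kJ/mol
  T = 337.6 K: K = (2.580, 0.351), RR gives ψ = 0.236, H_out = 8.617 kJ/mol
  T = 335.0 K: K = (2.517, 0.335), RR gives ψ = 0.206, H_out = 7.244 kJ/mol
  T = 333.6 K: K = (2.484, 0.327), RR gives ψ = 0.190, H_out = 6.499 kJ/mol
Linear interpolation between T = 333.6 (H_out = 6.499) and T = 335.0 (H_out = 7.244) on hF = 7.088 gives T ≈ 334.7 K, at which ψ = 0.20.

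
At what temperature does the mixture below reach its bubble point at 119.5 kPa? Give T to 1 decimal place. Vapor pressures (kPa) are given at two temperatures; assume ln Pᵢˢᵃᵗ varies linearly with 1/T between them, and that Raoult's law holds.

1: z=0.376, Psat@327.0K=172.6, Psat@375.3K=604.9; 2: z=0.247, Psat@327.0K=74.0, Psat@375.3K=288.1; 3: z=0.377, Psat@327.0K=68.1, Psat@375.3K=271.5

Bubble-point temperature: ΣzᵢPᵢˢᵃᵗ(T) = P. Interpolate ln Pᵢˢᵃᵗ = aᵢ + bᵢ/T.
  T = 327.0 K: ΣzᵢPᵢˢᵃᵗ = 108.85 kPa
  T = 375.3 K: ΣzᵢPᵢˢᵃᵗ = 400.96 kPa
  T = 351.1 K: ΣzᵢPᵢˢᵃᵗ = 218.10 kPa
  T = 339.1 K: ΣzᵢPᵢˢᵃᵗ = 156.20 kPa
  T = 333.1 K: ΣzᵢPᵢˢᵃᵗ = 131.01 kPa
  T = 330.1 K: ΣzᵢPᵢˢᵃᵗ = 119.70 kPa
  T = 328.6 K: ΣzᵢPᵢˢᵃᵗ = 114.35 kPa
Interpolating between 328.6 K and 330.1 K gives T ≈ 330.0 K.

T = 330.0 K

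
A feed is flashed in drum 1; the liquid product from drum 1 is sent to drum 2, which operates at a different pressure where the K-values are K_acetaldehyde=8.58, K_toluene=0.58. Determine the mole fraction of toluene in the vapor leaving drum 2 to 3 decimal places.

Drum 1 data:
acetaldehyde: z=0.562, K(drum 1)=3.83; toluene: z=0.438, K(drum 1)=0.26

Drum 1:
Material balance + equilibrium reduce to Σ zᵢ(Kᵢ−1)/(1+ψ₁(Kᵢ−1)) = 0.
Check two-phase: ΣzᵢKᵢ = 2.266 > 1 and Σzᵢ/Kᵢ = 1.831 > 1, so g(0) = 1.266 > 0 and g(1) = -0.831 < 0.
Binary case is linear: z₁(K₁−1)(1+ψ₁(K₂−1)) + z₂(K₂−1)(1+ψ₁(K₁−1)) = 0
⇒ ψ₁ = [z₁(K₁−1)+z₂(K₂−1)] / [−(K₁−1)(K₂−1)] = 1.2663/2.0942 = 0.605
Drum-1 compositions:
  acetaldehyde: x = 0.207, y = 0.794
  toluene: x = 0.793, y = 0.206
Drum-2 feed = drum-1 liquid: z₂ = (0.2073, 0.7927).
Drum 2:
Binary case is linear: z₁(K₁−1)(1+ψ₂(K₂−1)) + z₂(K₂−1)(1+ψ₂(K₁−1)) = 0
⇒ ψ₂ = [z₁(K₁−1)+z₂(K₂−1)] / [−(K₁−1)(K₂−1)] = 1.2383/3.1836 = 0.389
  acetaldehyde: x = 0.052, y = 0.450
  toluene: x = 0.948, y = 0.550

y_toluene (drum 2) = 0.550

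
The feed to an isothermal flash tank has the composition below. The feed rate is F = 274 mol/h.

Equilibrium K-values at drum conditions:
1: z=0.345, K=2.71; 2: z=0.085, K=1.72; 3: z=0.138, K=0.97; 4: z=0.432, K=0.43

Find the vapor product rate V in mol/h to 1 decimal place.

Material balance + equilibrium reduce to Σ zᵢ(Kᵢ−1)/(1+V/F(Kᵢ−1)) = 0.
g(0) = ΣzᵢKᵢ − 1 = 0.401 and g(1) = 1 − Σzᵢ/Kᵢ = -0.324, so a root lies in (0, 1).
Newton iteration, V/F⁰ = 0.5:
  V/F = 0.500: g = 0.0144, g' = -0.592 → V/F = 0.524
Converged at V/F = 0.524.
Then V = V/F·F = 0.5245·274 = 143.7 mol/h and L = F − V = 130.3 mol/h.

V = 143.7 mol/h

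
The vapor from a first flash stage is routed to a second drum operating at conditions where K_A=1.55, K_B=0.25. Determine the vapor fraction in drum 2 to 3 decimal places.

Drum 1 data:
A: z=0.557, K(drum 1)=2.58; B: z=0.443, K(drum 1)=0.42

Drum 1:
Newton iteration, ψ₁⁰ = 0.5:
  ψ₁ = 0.500: g = 0.1298, g' = -0.730 → ψ₁ = 0.678
  ψ₁ = 0.678: g = 0.0015, g' = -0.729 → ψ₁ = 0.680
Converged at ψ₁ = 0.680.
Drum-1 compositions:
  A: x = 0.269, y = 0.693
  B: x = 0.731, y = 0.307
Drum-2 feed = drum-1 vapor: z₂ = (0.6928, 0.3072).
Drum 2:
Let ψ₂ = V/F and solve Σ zᵢ(Kᵢ−1)/(1+ψ₂(Kᵢ−1)) = 0.
Feasibility: ΣzᵢKᵢ = 1.151, Σzᵢ/Kᵢ = 1.676 — both > 1, two phases present.
Binary case is linear: z₁(K₁−1)(1+ψ₂(K₂−1)) + z₂(K₂−1)(1+ψ₂(K₁−1)) = 0
⇒ ψ₂ = [z₁(K₁−1)+z₂(K₂−1)] / [−(K₁−1)(K₂−1)] = 0.1506/0.4125 = 0.365
  A: x = 0.577, y = 0.894
  B: x = 0.423, y = 0.106

V/F (drum 2) = 0.365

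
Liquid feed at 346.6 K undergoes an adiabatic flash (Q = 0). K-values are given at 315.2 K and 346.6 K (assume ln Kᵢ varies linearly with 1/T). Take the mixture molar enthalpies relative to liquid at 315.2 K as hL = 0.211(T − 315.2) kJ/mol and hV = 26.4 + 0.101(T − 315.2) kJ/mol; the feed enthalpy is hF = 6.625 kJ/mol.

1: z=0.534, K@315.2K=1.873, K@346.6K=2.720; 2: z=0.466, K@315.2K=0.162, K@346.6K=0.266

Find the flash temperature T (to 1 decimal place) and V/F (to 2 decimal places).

Adiabatic flash: solve Rachford–Rice at each trial T, then check hF = ψ·hV(T) + (1−ψ)·hL(T).
  T = 315.2 K: K = (1.873, 0.162), RR gives ψ = 0.103, H_out = 2.731 kJ/mol
  T = 346.6 K: K = (2.720, 0.266), RR gives ψ = 0.457, H_out = 17.102 kJ/mol
  T = 330.9 K: K = (2.277, 0.210), RR gives ψ = 0.311, H_out = 10.989 kJ/mol
  T = 323.0 K: K = (2.069, 0.185), RR gives ψ = 0.219, H_out = 7.243 kJ/mol
  T = 319.1 K: K = (1.970, 0.173), RR gives ψ = 0.165, H_out = 5.116 kJ/mol
  T = 321.1 K: K = (2.020, 0.179), RR gives ψ = 0.194, H_out = 6.235 kJ/mol
Linear interpolation between T = 321.1 (H_out = 6.235) and T = 323.0 (H_out = 7.243) on hF = 6.625 gives T ≈ 321.8 K, at which ψ = 0.20.

T = 321.8 K, V/F = 0.20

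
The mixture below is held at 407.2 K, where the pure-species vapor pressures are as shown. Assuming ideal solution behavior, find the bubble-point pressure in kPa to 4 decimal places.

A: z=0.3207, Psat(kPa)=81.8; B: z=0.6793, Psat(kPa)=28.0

Pbub = 45.2537 kPa

At the bubble point ψ → 0, so ΣzᵢKᵢ = 1 with Kᵢ = Pᵢˢᵃᵗ/P ⇒ P = ΣzᵢPᵢˢᵃᵗ.
P = 0.3207·81.8 + 0.6793·28.0 = 45.2537 kPa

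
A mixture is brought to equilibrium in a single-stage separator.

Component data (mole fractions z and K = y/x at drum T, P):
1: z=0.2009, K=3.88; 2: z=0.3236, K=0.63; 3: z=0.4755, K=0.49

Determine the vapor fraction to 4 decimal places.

ψ = 0.1649

Let ψ = V/F and solve Σ zᵢ(Kᵢ−1)/(1+ψ(Kᵢ−1)) = 0.
Feasibility: ΣzᵢKᵢ = 1.2164, Σzᵢ/Kᵢ = 1.5358 — both > 1, two phases present.
Newton iteration, ψ⁰ = 0.34:
  ψ = 0.3400: g = -0.13800, g' = -0.6644 → ψ = 0.1323
  ψ = 0.1323: g = 0.03303, g' = -1.0650 → ψ = 0.1633
  ψ = 0.1633: g = 0.00155, g' = -0.9682 → ψ = 0.1649
Converged at ψ = 0.1649.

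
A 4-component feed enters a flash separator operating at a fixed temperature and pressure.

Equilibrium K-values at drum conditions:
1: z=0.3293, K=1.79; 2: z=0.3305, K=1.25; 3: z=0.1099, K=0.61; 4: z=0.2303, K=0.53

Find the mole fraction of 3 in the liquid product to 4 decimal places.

Rachford–Rice: g(V/F) = Σ zᵢ(Kᵢ−1)/(1+V/F(Kᵢ−1)) = 0.
g(0) = ΣzᵢKᵢ − 1 = 0.1917 and g(1) = 1 − Σzᵢ/Kᵢ = -0.0631, so a root lies in (0, 1).
Newton–Raphson from V/F = 0.5:
  V/F = 0.5000: g = 0.06519, g' = -0.2347 → V/F = 0.7778
  V/F = 0.7778: g = -0.00183, g' = -0.2542 → V/F = 0.7706
Converged at V/F = 0.7706.
Compositions from xᵢ = zᵢ/(1+V/F(Kᵢ−1)), yᵢ = Kᵢxᵢ:
  1: x = 0.2047, y = 0.3664
  2: x = 0.2771, y = 0.3464
  3: x = 0.1571, y = 0.0958
  4: x = 0.3611, y = 0.1914

x_3 = 0.1571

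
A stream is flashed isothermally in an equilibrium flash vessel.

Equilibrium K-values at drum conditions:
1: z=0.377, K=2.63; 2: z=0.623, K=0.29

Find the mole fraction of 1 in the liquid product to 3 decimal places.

Iterate (Newton) starting at ψ = 0.45:
  ψ = 0.450: g = -0.2955, g' = -1.012 → ψ = 0.158
  ψ = 0.158: g = -0.0094, g' = -1.032 → ψ = 0.149
Converged at ψ = 0.149.
Compositions from xᵢ = zᵢ/(1+ψ(Kᵢ−1)), yᵢ = Kᵢxᵢ:
  1: x = 0.303, y = 0.798
  2: x = 0.697, y = 0.202

x_1 = 0.303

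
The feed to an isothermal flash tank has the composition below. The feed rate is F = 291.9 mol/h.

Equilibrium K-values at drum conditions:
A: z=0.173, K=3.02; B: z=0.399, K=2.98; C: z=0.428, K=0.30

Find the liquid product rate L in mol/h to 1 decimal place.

L = 116.1 mol/h

Iterate (Newton) starting at ψ = 0.55:
  ψ = 0.550: g = 0.0566, g' = -1.071 → ψ = 0.603
  ψ = 0.603: g = -0.0006, g' = -1.096 → ψ = 0.602
Converged at ψ = 0.602.
Then V = ψ·F = 0.6023·291.9 = 175.8 mol/h and L = F − V = 116.1 mol/h.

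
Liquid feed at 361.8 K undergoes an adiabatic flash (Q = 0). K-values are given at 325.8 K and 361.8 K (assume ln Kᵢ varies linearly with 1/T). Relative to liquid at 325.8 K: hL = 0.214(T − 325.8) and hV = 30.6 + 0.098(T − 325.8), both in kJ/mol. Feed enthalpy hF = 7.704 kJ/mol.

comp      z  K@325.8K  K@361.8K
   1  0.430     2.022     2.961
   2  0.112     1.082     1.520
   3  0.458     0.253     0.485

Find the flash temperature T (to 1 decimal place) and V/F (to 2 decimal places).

T = 329.9 K, V/F = 0.23

Adiabatic flash: solve Rachford–Rice at each trial T, then check hF = ψ·hV(T) + (1−ψ)·hL(T).
  T = 325.8 K: K = (2.022, 1.082, 0.253), RR gives ψ = 0.157, H_out = 4.813 kJ/mol
  T = 361.8 K: K = (2.961, 1.520, 0.485), RR gives ψ = 0.748, H_out = 27.473 kJ/mol
  T = 343.8 K: K = (2.471, 1.294, 0.356), RR gives ψ = 0.443, H_out = 16.473 kJ/mol
  T = 334.8 K: K = (2.241, 1.186, 0.302), RR gives ψ = 0.306, H_out = 10.962 kJ/mol
  T = 330.3 K: K = (2.130, 1.134, 0.277), RR gives ψ = 0.234, H_out = 8.004 kJ/mol
  T = 328.1 K: K = (2.077, 1.108, 0.265), RR gives ψ = 0.197, H_out = 6.478 kJ/mol
Linear interpolation between T = 328.1 (H_out = 6.478) and T = 330.3 (H_out = 8.004) on hF = 7.704 gives T ≈ 329.9 K, at which ψ = 0.23.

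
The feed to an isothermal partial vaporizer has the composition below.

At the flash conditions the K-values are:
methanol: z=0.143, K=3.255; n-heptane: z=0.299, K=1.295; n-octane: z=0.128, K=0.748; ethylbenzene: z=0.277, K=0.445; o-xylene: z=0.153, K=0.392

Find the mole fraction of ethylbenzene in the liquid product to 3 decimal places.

x_ethylbenzene = 0.309

Material balance + equilibrium reduce to Σ zᵢ(Kᵢ−1)/(1+β(Kᵢ−1)) = 0.
Feasibility: ΣzᵢKᵢ = 1.132, Σzᵢ/Kᵢ = 1.459 — both > 1, two phases present.
Newton iteration, β⁰ = 0.54:
  β = 0.540: g = -0.1739, g' = -0.477 → β = 0.176
  β = 0.176: g = 0.0065, g' = -0.581 → β = 0.187
Converged at β = 0.187.
Compositions from xᵢ = zᵢ/(1+β(Kᵢ−1)), yᵢ = Kᵢxᵢ:
  methanol: x = 0.101, y = 0.327
  n-heptane: x = 0.283, y = 0.367
  n-octane: x = 0.134, y = 0.100
  ethylbenzene: x = 0.309, y = 0.138
  o-xylene: x = 0.173, y = 0.068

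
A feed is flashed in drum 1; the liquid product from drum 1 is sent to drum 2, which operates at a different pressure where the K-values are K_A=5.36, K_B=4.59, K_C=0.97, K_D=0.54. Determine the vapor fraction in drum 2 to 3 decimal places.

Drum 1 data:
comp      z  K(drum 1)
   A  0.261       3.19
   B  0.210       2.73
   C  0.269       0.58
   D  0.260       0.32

V/F (drum 2) = 0.559

Drum 1:
Rachford–Rice: g(ψ₁) = Σ zᵢ(Kᵢ−1)/(1+ψ₁(Kᵢ−1)) = 0.
Check two-phase: ΣzᵢKᵢ = 1.645 > 1 and Σzᵢ/Kᵢ = 1.435 > 1, so g(0) = 0.645 > 0 and g(1) = -0.435 < 0.
Newton iteration, ψ₁⁰ = 0.46:
  ψ₁ = 0.460: g = 0.0897, g' = -0.833 → ψ₁ = 0.568
  ψ₁ = 0.568: g = 0.0018, g' = -0.809 → ψ₁ = 0.570
Converged at ψ₁ = 0.570.
Drum-1 compositions:
  A: x = 0.116, y = 0.370
  B: x = 0.106, y = 0.289
  C: x = 0.354, y = 0.205
  D: x = 0.425, y = 0.136
Drum-2 feed = drum-1 liquid: z₂ = (0.1161, 0.1057, 0.3536, 0.4245).
Drum 2:
Newton iteration, ψ₂⁰ = 0.3:
  ψ₂ = 0.300: g = 0.1649, g' = -0.851 → ψ₂ = 0.494
  ψ₂ = 0.494: g = 0.0341, g' = -0.550 → ψ₂ = 0.556
  ψ₂ = 0.556: g = 0.0015, g' = -0.503 → ψ₂ = 0.559
Converged at ψ₂ = 0.559.
  A: x = 0.034, y = 0.181
  B: x = 0.035, y = 0.161
  C: x = 0.360, y = 0.349
  D: x = 0.571, y = 0.309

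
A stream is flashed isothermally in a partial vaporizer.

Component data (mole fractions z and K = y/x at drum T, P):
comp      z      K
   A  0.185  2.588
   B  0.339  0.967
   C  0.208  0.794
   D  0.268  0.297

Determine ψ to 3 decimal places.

ψ = 0.092

Let ψ = V/F and solve Σ zᵢ(Kᵢ−1)/(1+ψ(Kᵢ−1)) = 0.
Check two-phase: ΣzᵢKᵢ = 1.051 > 1 and Σzᵢ/Kᵢ = 1.586 > 1, so g(0) = 0.051 > 0 and g(1) = -0.586 < 0.
Newton–Raphson from ψ = 0.5:
  ψ = 0.500: g = -0.1859, g' = -0.471 → ψ = 0.105
  ψ = 0.105: g = -0.0069, g' = -0.506 → ψ = 0.092
Converged at ψ = 0.092.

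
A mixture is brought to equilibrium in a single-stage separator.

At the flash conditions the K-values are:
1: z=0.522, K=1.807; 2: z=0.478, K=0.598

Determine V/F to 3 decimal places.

Material balance + equilibrium reduce to Σ zᵢ(Kᵢ−1)/(1+V/F(Kᵢ−1)) = 0.
g(0) = ΣzᵢKᵢ − 1 = 0.229 and g(1) = 1 − Σzᵢ/Kᵢ = -0.088, so a root lies in (0, 1).
Binary case is linear: z₁(K₁−1)(1+V/F(K₂−1)) + z₂(K₂−1)(1+V/F(K₁−1)) = 0
⇒ V/F = [z₁(K₁−1)+z₂(K₂−1)] / [−(K₁−1)(K₂−1)] = 0.2291/0.3244 = 0.706

V/F = 0.706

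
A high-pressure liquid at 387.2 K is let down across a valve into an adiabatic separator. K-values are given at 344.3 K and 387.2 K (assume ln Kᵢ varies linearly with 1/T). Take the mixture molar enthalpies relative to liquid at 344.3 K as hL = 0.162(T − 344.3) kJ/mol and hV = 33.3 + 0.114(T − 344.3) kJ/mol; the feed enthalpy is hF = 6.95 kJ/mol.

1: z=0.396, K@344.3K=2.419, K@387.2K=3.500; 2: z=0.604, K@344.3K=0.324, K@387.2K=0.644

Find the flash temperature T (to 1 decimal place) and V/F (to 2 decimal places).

Adiabatic flash: solve Rachford–Rice at each trial T, then check hF = ψ·hV(T) + (1−ψ)·hL(T).
  T = 344.3 K: K = (2.419, 0.324), RR gives ψ = 0.160, H_out = 5.333 kJ/mol
  T = 387.2 K: K = (3.500, 0.644), RR gives ψ = 0.871, H_out = 34.153 kJ/mol
  T = 365.8 K: K = (2.943, 0.466), RR gives ψ = 0.431, H_out = 17.400 kJ/mol
  T = 355.1 K: K = (2.677, 0.391), RR gives ψ = 0.290, H_out = 11.268 kJ/mol
  T = 349.7 K: K = (2.547, 0.357), RR gives ψ = 0.225, H_out = 8.307 kJ/mol
  T = 347.0 K: K = (2.483, 0.340), RR gives ψ = 0.193, H_out = 6.826 kJ/mol
  T = 348.4 K: K = (2.516, 0.349), RR gives ψ = 0.209, H_out = 7.595 kJ/mol
Linear interpolation between T = 347.0 (H_out = 6.826) and T = 348.4 (H_out = 7.595) on hF = 6.95 gives T ≈ 347.2 K, at which ψ = 0.20.

T = 347.2 K, V/F = 0.20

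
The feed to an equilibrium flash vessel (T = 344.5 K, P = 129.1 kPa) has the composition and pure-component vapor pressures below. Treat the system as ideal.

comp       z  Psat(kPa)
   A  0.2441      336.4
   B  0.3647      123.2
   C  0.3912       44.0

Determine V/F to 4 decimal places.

Raoult's law: Kᵢ = Pᵢˢᵃᵗ/P = Pᵢˢᵃᵗ/129.1.
  K_A = 336.4/129.1 = 2.605732, K_B = 123.2/129.1 = 0.954299, K_C = 44.0/129.1 = 0.340821
Iterate (Newton) starting at V/F = 0.5:
  V/F = 0.5000: g = -0.18429, g' = -0.5726 → V/F = 0.1782
  V/F = 0.1782: g = -0.00422, g' = -0.5995 → V/F = 0.1711
  V/F = 0.1711: g = 0.00002, g' = -0.6040 → V/F = 0.1712
Converged at V/F = 0.1712.

V/F = 0.1712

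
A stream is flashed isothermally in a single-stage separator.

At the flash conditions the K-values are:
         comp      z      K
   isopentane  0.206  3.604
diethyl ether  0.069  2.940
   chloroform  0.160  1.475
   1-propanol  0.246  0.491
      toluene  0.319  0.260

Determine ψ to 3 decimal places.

Iterate (Newton) starting at ψ = 0.63:
  ψ = 0.630: g = -0.3047, g' = -1.025 → ψ = 0.333
  ψ = 0.333: g = -0.0297, g' = -0.924 → ψ = 0.301
Converged at ψ = 0.301.

ψ = 0.301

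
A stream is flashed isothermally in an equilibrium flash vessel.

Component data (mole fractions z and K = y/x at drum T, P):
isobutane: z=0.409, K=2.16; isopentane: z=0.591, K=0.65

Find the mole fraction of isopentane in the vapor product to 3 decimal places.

Rachford–Rice: g(ψ) = Σ zᵢ(Kᵢ−1)/(1+ψ(Kᵢ−1)) = 0.
g(0) = ΣzᵢKᵢ − 1 = 0.268 and g(1) = 1 − Σzᵢ/Kᵢ = -0.099, so a root lies in (0, 1).
Iterate (Newton) starting at ψ = 0.5:
  ψ = 0.500: g = 0.0496, g' = -0.327 → ψ = 0.652
  ψ = 0.652: g = 0.0022, g' = -0.300 → ψ = 0.659
Converged at ψ = 0.659.
Compositions from xᵢ = zᵢ/(1+ψ(Kᵢ−1)), yᵢ = Kᵢxᵢ:
  isobutane: x = 0.232, y = 0.501
  isopentane: x = 0.768, y = 0.499

y_isopentane = 0.499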